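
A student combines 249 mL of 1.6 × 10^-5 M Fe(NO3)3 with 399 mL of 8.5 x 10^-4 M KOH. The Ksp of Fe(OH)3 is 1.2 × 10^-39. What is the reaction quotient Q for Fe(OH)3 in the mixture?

Total volume = 249 + 399 = 648 mL.
[Fe^3+] = 1.6 × 10^-5 × (249/648) = 6.15 x 10^-6 M
[OH^-] = 8.5 x 10^-4 × (399/648) = 5.23 × 10^-4 M
Fe(OH)3(s) ⇌ Fe^3+(aq) + 3 OH^-(aq), so Q = [Fe^3+][OH^-]^3
Q = (6.15 × 10^-6)(5.23 x 10^-4)^3 = 8.8 × 10^-16
Q > Ksp, so Fe(OH)3 will precipitate.

8.8 x 10^-16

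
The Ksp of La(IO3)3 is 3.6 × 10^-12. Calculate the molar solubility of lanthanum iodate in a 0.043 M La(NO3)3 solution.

1.5e-4 M

La(IO3)3(s) ⇌ La^3+ + 3 IO3^-
Ksp = [La^3+][IO3^-]^3
Let s = moles of La(IO3)3 that dissolve per litre. [La^3+] = 0.043 + s ≈ 0.043, [IO3^-] = 3s (Ksp is small, so little additional dissolves).
Ksp ≈ 0.043 × (3s)^3
s = 1.5 x 10^-4 M
Check: s = 1.5 × 10^-4 ≪ 0.043, so the approximation is valid.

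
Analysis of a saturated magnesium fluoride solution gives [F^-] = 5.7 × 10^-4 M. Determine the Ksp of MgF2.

MgF2(s) ⇌ Mg^2+(aq) + 2 F^-(aq)
Stoichiometry gives [Mg^2+] = (1/2)[F^-] = 2.85 x 10^-4 M.
Ksp = [Mg^2+][F^-]^2
Ksp = 2.85 x 10^-4 × (5.7 x 10^-4)^2 = 9.3 × 10^-11

Ksp = 9.3 x 10^-11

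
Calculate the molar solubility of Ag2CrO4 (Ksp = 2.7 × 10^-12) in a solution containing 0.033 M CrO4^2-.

4.5 x 10^-6 M

Ag2CrO4(s) ⇌ 2 Ag^+ + CrO4^2-
Ksp = [Ag^+]^2[CrO4^2-]
If s mol/L dissolves here, [Ag^+] = 2s, [CrO4^2-] = 0.033 + s ≈ 0.033 (common-ion effect: CrO4^2- is already 0.033 M).
Ksp ≈ (2s)^2 × 0.033
s = 4.5 × 10^-6 M
Check: s = 4.5 × 10^-6 ≪ 0.033, so the approximation is valid.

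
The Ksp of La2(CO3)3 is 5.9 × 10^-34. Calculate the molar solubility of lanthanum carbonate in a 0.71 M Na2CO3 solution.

La2(CO3)3(s) <=> 2 La^3+ + 3 CO3^2-
Ksp = [La^3+]^2[CO3^2-]^3
Let s be the molar solubility in this solution. [La^3+] = 2s, [CO3^2-] = 0.71 + 3s ≈ 0.71 (since CO3^2- from Na2CO3 dominates).
Ksp ≈ (2s)^2 × (0.71)^3
s = 2.0 × 10^-17 M
Check: 3s = 6.1 × 10^-17 ≪ 0.71, so the approximation is valid.

2.0e-17 M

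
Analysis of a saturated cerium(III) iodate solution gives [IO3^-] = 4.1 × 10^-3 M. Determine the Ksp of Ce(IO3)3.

Ce(IO3)3(s) <=> Ce^3+(aq) + 3 IO3^-(aq)
Stoichiometry gives [Ce^3+] = (1/3)[IO3^-] = 1.37 × 10^-3 M.
Ksp = [Ce^3+][IO3^-]^3
Ksp = 1.37 × 10^-3 × (4.1 x 10^-3)^3 = 9.4 × 10^-11

9.4 × 10^-11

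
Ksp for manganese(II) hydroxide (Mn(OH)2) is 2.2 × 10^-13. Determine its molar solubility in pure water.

s = 3.8 x 10^-5 M

Mn(OH)2(s) ⇌ Mn^2+(aq) + 2 OH^-(aq)
Ksp = [Mn^2+][OH^-]^2
Let s = molar solubility. Then [Mn^2+] = s and [OH^-] = 2s.
So Ksp = s × (2s)^2 = 4s^3
s^3 = 2.2 × 10^-13 / 4, so s = 3.8 x 10^-5 M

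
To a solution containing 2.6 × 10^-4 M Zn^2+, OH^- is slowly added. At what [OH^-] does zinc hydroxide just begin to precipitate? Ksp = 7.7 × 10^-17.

Zn(OH)2(s) <=> Zn^2+(aq) + 2 OH^-(aq)
Ksp = [Zn^2+][OH^-]^2
Precipitation begins when Q = Ksp. With [Zn^2+] = 2.6 × 10^-4 M:
7.7 × 10^-17 = (2.6 × 10^-4) × [OH^-]^2
[OH^-] = (7.7 × 10^-17 / 2.6 × 10^-4)^(1/2) = 5.4 × 10^-7 M

[OH^-] = 5.4e-7 M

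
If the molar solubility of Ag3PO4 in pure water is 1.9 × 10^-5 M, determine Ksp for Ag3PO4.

Ag3PO4(s) ⇌ 3 Ag^+ + PO4^3-
With molar solubility s: [Ag^+] = 3s, [PO4^3-] = s.
Ksp = [Ag^+]^3[PO4^3-]
Substituting: Ksp = (3s)^3s = 27s^4
Ksp = 27 × (1.9 x 10^-5)^4 = 3.5 × 10^-18

Ksp = 3.5 × 10^-18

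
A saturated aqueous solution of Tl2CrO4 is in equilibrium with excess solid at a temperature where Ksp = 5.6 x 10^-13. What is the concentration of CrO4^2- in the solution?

Tl2CrO4(s) ⇌ 2 Tl^+(aq) + CrO4^2-(aq)
Ksp = [Tl^+]^2[CrO4^2-]
With molar solubility s: [Tl^+] = 2s, [CrO4^2-] = s.
So Ksp = (2s)^2 × s = 4s^3
s^3 = 5.6 x 10^-13 / 4, so s = 5.19 × 10^-5 M
[CrO4^2-] = s = 5.2 x 10^-5 M

[CrO4^2-] ≈ 5.2 × 10^-5 M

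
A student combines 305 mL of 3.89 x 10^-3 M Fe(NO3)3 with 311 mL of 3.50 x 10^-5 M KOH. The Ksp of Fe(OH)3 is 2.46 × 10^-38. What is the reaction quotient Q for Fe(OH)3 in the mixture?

Total volume = 305 + 311 = 616 mL.
[Fe^3+] = 3.89 × 10^-3 × (305/616) = 1.926 × 10^-3 M
[OH^-] = 3.50 x 10^-5 × (311/616) = 1.767 × 10^-5 M
Fe(OH)3(s) ⇌ Fe^3+ + 3 OH^-, so Q = [Fe^3+][OH^-]^3
Q = (1.926 x 10^-3)(1.767 × 10^-5)^3 = 1.06 x 10^-17
Q > Ksp, so Fe(OH)3 will precipitate.

Q = 1.06e-17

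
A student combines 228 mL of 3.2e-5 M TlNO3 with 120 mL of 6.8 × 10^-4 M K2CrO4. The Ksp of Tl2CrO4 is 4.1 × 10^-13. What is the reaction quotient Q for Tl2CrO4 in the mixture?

Total volume = 228 + 120 = 348 mL.
[Tl^+] = 3.2 x 10^-5 × (228/348) = 2.10 × 10^-5 M
[CrO4^2-] = 6.8 × 10^-4 × (120/348) = 2.34 × 10^-4 M
Tl2CrO4(s) ⇌ 2 Tl^+(aq) + CrO4^2-(aq), so Q = [Tl^+]^2[CrO4^2-]
Q = (2.10 × 10^-5)^2(2.34 × 10^-4) = 1.0 × 10^-13
Q < Ksp, so no precipitate of Tl2CrO4 forms.

1.0e-13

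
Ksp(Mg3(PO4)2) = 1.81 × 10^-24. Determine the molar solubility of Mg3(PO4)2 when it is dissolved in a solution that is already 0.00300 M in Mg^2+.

Mg3(PO4)2(s) ⇌ 3 Mg^2+ + 2 PO4^3-
Ksp = [Mg^2+]^3[PO4^3-]^2
Let s be the molar solubility in this solution. [Mg^2+] = 0.00300 + 3s ≈ 0.00300, [PO4^3-] = 2s (Ksp is small, so little additional dissolves).
Ksp ≈ (0.00300)^3 × (2s)^2
s = 4.09 x 10^-9 M
Check: 3s = 1.2 × 10^-8 ≪ 0.00300, so the approximation is valid.

4.09 × 10^-9 M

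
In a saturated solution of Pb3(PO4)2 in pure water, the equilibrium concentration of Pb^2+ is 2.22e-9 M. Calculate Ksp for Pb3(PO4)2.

Pb3(PO4)2(s) ⇌ 3 Pb^2+ + 2 PO4^3-
Stoichiometry gives [PO4^3-] = (2/3)[Pb^2+] = 1.480 × 10^-9 M.
Ksp = [Pb^2+]^3[PO4^3-]^2
Ksp = (2.22 × 10^-9)^3 × (1.480 x 10^-9)^2 = 2.40 × 10^-44

Ksp = 2.40e-44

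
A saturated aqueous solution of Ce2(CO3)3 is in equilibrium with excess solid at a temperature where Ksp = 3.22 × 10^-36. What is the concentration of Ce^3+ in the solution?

Ce2(CO3)3(s) ⇌ 2 Ce^3+ + 3 CO3^2-
Ksp = [Ce^3+]^2[CO3^2-]^3
Let s = molar solubility. Then [Ce^3+] = 2s and [CO3^2-] = 3s.
Substituting: Ksp = (2s)^2(3s)^3 = 108s^5
Solving, s = (3.22 × 10^-36/108)^(1/5) = 3.125 × 10^-8 M
[Ce^3+] = 2s = 6.25 × 10^-8 M

6.25 x 10^-8 M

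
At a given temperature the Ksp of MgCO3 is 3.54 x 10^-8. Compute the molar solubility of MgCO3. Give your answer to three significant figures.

s = 1.88e-4 M

MgCO3(s) ⇌ Mg^2+ + CO3^2-
Ksp = [Mg^2+][CO3^2-]
Let s = molar solubility. Then [Mg^2+] = s and [CO3^2-] = s.
Ksp = s^2
s = √(3.54 x 10^-8) = 1.88 x 10^-4 M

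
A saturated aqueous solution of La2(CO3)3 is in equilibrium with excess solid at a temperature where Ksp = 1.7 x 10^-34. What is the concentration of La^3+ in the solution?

La2(CO3)3(s) <=> 2 La^3+ + 3 CO3^2-
Ksp = [La^3+]^2[CO3^2-]^3
For each mole of La2(CO3)3 that dissolves: [La^3+] = 2s, [CO3^2-] = 3s.
So Ksp = (2s)^2 × (3s)^3 = 108s^5
s = (1.7 x 10^-34 / 108)^(1/5) = 6.91 × 10^-8 M
[La^3+] = 2s = 1.4 × 10^-7 M

[La^3+] ≈ 1.4 × 10^-7 M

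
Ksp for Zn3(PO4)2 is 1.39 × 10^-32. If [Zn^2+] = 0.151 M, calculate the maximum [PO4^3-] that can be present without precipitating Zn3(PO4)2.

Zn3(PO4)2(s) ⇌ 3 Zn^2+ + 2 PO4^3-
Ksp = [Zn^2+]^3[PO4^3-]^2
Precipitation begins when Q = Ksp. With [Zn^2+] = 0.151 M:
1.39 × 10^-32 = (0.151)^3 × [PO4^3-]^2
[PO4^3-] = (1.39 × 10^-32 / 3.443 × 10^-3)^(1/2) = 2.01 × 10^-15 M

[PO4^3-] = 2.01e-15 M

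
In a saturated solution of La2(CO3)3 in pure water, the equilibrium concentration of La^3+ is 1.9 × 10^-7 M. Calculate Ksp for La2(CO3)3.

8.4 x 10^-34

La2(CO3)3(s) ⇌ 2 La^3+ + 3 CO3^2-
Stoichiometry gives [CO3^2-] = (3/2)[La^3+] = 2.85 × 10^-7 M.
Ksp = [La^3+]^2[CO3^2-]^3
Ksp = (1.9 x 10^-7)^2 × (2.85 x 10^-7)^3 = 8.4 × 10^-34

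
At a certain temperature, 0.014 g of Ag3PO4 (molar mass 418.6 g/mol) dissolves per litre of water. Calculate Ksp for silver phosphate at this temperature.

Ksp ≈ 3.4 x 10^-17

Molar solubility s = (1.4 × 10^-2 g/L) / (418.6 g/mol) = 3.34 × 10^-5 M.
Ag3PO4(s) ⇌ 3 Ag^+(aq) + PO4^3-(aq)
With molar solubility s: [Ag^+] = 3s, [PO4^3-] = s.
Ksp = [Ag^+]^3[PO4^3-]
Ksp = (3s)^3s = 27s^4
Ksp = 27 × (3.34 × 10^-5)^4 = 3.4 × 10^-17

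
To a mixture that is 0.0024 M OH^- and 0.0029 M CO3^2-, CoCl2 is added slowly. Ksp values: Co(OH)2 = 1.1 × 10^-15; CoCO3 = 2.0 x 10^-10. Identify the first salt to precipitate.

Each salt begins to precipitate when Q = Ksp, i.e. when [Co^2+] reaches its threshold.
For Co(OH)2: 1.1 × 10^-15 = (0.0024)^2 × [Co^2+]  ⇒  [Co^2+] = 1.9 x 10^-10 M.
For CoCO3: 2.0 x 10^-10 = 0.0029 × [Co^2+]  ⇒  [Co^2+] = 6.9 x 10^-8 M.
The salt with the lower threshold [Co^2+] precipitates first: Co(OH)2.

Co(OH)2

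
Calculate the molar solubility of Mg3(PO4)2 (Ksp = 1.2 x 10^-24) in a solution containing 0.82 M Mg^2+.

s = 7.4 x 10^-13 M

Mg3(PO4)2(s) ⇌ 3 Mg^2+ + 2 PO4^3-
Ksp = [Mg^2+]^3[PO4^3-]^2
Let s be the molar solubility in this solution. [Mg^2+] = 0.82 + 3s ≈ 0.82, [PO4^3-] = 2s (common-ion effect: Mg^2+ is already 0.82 M).
Ksp ≈ (0.82)^3 × (2s)^2
s = 7.4 x 10^-13 M
Check: 3s = 2.2 × 10^-12 ≪ 0.82, so the approximation is valid.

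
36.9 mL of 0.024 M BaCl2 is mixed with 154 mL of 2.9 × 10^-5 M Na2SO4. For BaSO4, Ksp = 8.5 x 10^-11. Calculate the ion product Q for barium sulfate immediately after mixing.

1.1e-7

Total volume = 36.9 + 154 = 190.9 mL.
[Ba^2+] = 2.4 x 10^-2 × (36.9/190.9) = 4.64 × 10^-3 M
[SO4^2-] = 2.9 x 10^-5 × (154/190.9) = 2.34 x 10^-5 M
BaSO4(s) ⇌ Ba^2+ + SO4^2-, so Q = [Ba^2+][SO4^2-]
Q = (4.64 x 10^-3)(2.34 x 10^-5) = 1.1 × 10^-7
Q > Ksp, so BaSO4 will precipitate.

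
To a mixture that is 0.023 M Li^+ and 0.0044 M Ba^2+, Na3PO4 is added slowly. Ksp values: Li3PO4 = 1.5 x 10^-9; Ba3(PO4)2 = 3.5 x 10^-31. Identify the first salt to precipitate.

Ba3(PO4)2

Precipitation of each salt starts when its ion product equals its Ksp.
For Li3PO4: 1.5 x 10^-9 = (0.023)^3 × [PO4^3-]  ⇒  [PO4^3-] = 1.2 x 10^-4 M.
For Ba3(PO4)2: 3.5 x 10^-31 = (0.0044)^3 × [PO4^3-]^2  ⇒  [PO4^3-] = 2.0 x 10^-12 M.
The salt with the lower threshold [PO4^3-] precipitates first: Ba3(PO4)2.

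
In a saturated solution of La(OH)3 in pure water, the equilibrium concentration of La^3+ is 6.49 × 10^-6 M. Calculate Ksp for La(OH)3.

Ksp = 4.79e-20

La(OH)3(s) <=> La^3+ + 3 OH^-
Stoichiometry gives [OH^-] = (3/1)[La^3+] = 1.947 × 10^-5 M.
Ksp = [La^3+][OH^-]^3
Ksp = 6.49 × 10^-6 × (1.947 × 10^-5)^3 = 4.79 × 10^-20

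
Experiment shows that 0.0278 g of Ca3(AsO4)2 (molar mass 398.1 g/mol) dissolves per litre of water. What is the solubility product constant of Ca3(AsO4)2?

Molar solubility s = (2.78 x 10^-2 g/L) / (398.1 g/mol) = 6.983 × 10^-5 M.
Ca3(AsO4)2(s) ⇌ 3 Ca^2+(aq) + 2 AsO4^3-(aq)
Let s = molar solubility. Then [Ca^2+] = 3s and [AsO4^3-] = 2s.
Ksp = [Ca^2+]^3[AsO4^3-]^2
So Ksp = (3s)^3 × (2s)^2 = 108s^5
Ksp = 108 × (6.983 x 10^-5)^5 = 1.79 × 10^-19

Ksp = 1.79e-19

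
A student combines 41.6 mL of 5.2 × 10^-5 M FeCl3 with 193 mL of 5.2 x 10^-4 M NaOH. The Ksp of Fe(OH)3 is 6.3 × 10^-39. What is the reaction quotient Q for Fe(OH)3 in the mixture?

Total volume = 41.6 + 193 = 234.6 mL.
[Fe^3+] = 5.2 × 10^-5 × (41.6/234.6) = 9.22 × 10^-6 M
[OH^-] = 5.2 x 10^-4 × (193/234.6) = 4.28 x 10^-4 M
Fe(OH)3(s) <=> Fe^3+ + 3 OH^-, so Q = [Fe^3+][OH^-]^3
Q = (9.22 x 10^-6)(4.28 × 10^-4)^3 = 7.2 x 10^-16
Q > Ksp, so Fe(OH)3 will precipitate.

Q = 7.2e-16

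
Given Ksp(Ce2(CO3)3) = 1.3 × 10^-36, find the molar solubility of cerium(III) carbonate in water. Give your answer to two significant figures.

Ce2(CO3)3(s) <=> 2 Ce^3+ + 3 CO3^2-
Ksp = [Ce^3+]^2[CO3^2-]^3
With molar solubility s: [Ce^3+] = 2s, [CO3^2-] = 3s.
So Ksp = (2s)^2 × (3s)^3 = 108s^5
s = (1.3 × 10^-36 / 108)^(1/5) = 2.6 × 10^-8 M

2.6e-8 M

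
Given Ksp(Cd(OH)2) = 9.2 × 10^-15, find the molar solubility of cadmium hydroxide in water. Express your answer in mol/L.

s = 1.3 x 10^-5 M

Cd(OH)2(s) ⇌ Cd^2+(aq) + 2 OH^-(aq)
Ksp = [Cd^2+][OH^-]^2
Let s = molar solubility. Then [Cd^2+] = s and [OH^-] = 2s.
Substituting: Ksp = s(2s)^2 = 4s^3
s^3 = 9.2 × 10^-15 / 4, so s = 1.3 x 10^-5 M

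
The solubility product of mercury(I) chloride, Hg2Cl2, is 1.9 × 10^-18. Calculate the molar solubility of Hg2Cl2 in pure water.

s = 7.8 × 10^-7 M

Hg2Cl2(s) <=> Hg2^2+ + 2 Cl^-
Ksp = [Hg2^2+][Cl^-]^2
Let s = molar solubility. Then [Hg2^2+] = s and [Cl^-] = 2s.
Substituting: Ksp = s(2s)^2 = 4s^3
s = (1.9 × 10^-18 / 4)^(1/3) = 7.8 × 10^-7 M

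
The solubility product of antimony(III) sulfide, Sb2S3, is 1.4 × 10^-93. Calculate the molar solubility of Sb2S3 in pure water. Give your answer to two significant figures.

Sb2S3(s) <=> 2 Sb^3+ + 3 S^2-
Ksp = [Sb^3+]^2[S^2-]^3
With molar solubility s: [Sb^3+] = 2s, [S^2-] = 3s.
Substituting: Ksp = (2s)^2(3s)^3 = 108s^5
s = (1.4 × 10^-93 / 108)^(1/5) = 1.1 x 10^-19 M

s = 1.1 × 10^-19 M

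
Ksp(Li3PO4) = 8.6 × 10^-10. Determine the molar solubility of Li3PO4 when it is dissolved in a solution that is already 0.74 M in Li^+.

Li3PO4(s) <=> 3 Li^+(aq) + PO4^3-(aq)
Ksp = [Li^+]^3[PO4^3-]
If s mol/L dissolves here, [Li^+] = 0.74 + 3s ≈ 0.74, [PO4^3-] = s (common-ion effect: Li^+ is already 0.74 M).
Ksp ≈ (0.74)^3 × s
s = 2.1 × 10^-9 M
Check: 3s = 6.4 x 10^-9 ≪ 0.74, so the approximation is valid.

s = 2.1 × 10^-9 M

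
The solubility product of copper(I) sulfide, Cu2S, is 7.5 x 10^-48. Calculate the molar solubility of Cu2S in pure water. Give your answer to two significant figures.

Cu2S(s) ⇌ 2 Cu^+ + S^2-
Ksp = [Cu^+]^2[S^2-]
Let s = molar solubility. Then [Cu^+] = 2s and [S^2-] = s.
So Ksp = (2s)^2 × s = 4s^3
s^3 = 7.5 x 10^-48 / 4, so s = 1.2 × 10^-16 M

s = 1.2 × 10^-16 M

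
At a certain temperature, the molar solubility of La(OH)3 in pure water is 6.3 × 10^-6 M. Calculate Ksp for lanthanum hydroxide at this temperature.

La(OH)3(s) ⇌ La^3+(aq) + 3 OH^-(aq)
With molar solubility s: [La^3+] = s, [OH^-] = 3s.
Ksp = [La^3+][OH^-]^3
Substituting: Ksp = s(3s)^3 = 27s^4
Ksp = 27 × (6.3 × 10^-6)^4 = 4.3 x 10^-20

Ksp ≈ 4.3 × 10^-20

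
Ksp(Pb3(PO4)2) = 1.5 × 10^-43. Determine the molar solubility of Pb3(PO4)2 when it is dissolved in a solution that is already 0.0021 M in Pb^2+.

Pb3(PO4)2(s) ⇌ 3 Pb^2+(aq) + 2 PO4^3-(aq)
Ksp = [Pb^2+]^3[PO4^3-]^2
If s mol/L dissolves here, [Pb^2+] = 0.0021 + 3s ≈ 0.0021, [PO4^3-] = 2s (Ksp is small, so little additional dissolves).
Ksp ≈ (0.0021)^3 × (2s)^2
s = 2.0 × 10^-18 M
Check: 3s = 6.0 × 10^-18 ≪ 0.0021, so the approximation is valid.

s ≈ 2.0 x 10^-18 M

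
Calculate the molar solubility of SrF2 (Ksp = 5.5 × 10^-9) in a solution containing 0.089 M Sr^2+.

SrF2(s) ⇌ Sr^2+ + 2 F^-
Ksp = [Sr^2+][F^-]^2
If s mol/L dissolves here, [Sr^2+] = 0.089 + s ≈ 0.089, [F^-] = 2s (Ksp is small, so little additional dissolves).
Ksp ≈ 0.089 × (2s)^2
s = 1.2 × 10^-4 M
Check: s = 1.2 × 10^-4 ≪ 0.089, so the approximation is valid.

s ≈ 1.2 x 10^-4 M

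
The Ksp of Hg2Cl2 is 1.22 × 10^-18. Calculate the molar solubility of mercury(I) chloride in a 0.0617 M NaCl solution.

3.20 x 10^-16 M

Hg2Cl2(s) ⇌ Hg2^2+ + 2 Cl^-
Ksp = [Hg2^2+][Cl^-]^2
Let s = moles of Hg2Cl2 that dissolve per litre. [Hg2^2+] = s, [Cl^-] = 0.0617 + 2s ≈ 0.0617 (Ksp is small, so little additional dissolves).
Ksp ≈ s × (0.0617)^2
s = 3.20 × 10^-16 M
Check: 2s = 6.4 × 10^-16 ≪ 0.0617, so the approximation is valid.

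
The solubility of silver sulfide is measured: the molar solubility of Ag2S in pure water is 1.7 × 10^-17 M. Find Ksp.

Ksp = 2.0e-50

Ag2S(s) ⇌ 2 Ag^+ + S^2-
With molar solubility s: [Ag^+] = 2s, [S^2-] = s.
Ksp = [Ag^+]^2[S^2-]
Substituting: Ksp = (2s)^2s = 4s^3
Ksp = 4 × (1.7 × 10^-17)^3 = 2.0 × 10^-50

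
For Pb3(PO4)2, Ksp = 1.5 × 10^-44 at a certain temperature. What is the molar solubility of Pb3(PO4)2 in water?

Pb3(PO4)2(s) ⇌ 3 Pb^2+(aq) + 2 PO4^3-(aq)
Ksp = [Pb^2+]^3[PO4^3-]^2
With molar solubility s: [Pb^2+] = 3s, [PO4^3-] = 2s.
So Ksp = (3s)^3 × (2s)^2 = 108s^5
s^5 = 1.5 × 10^-44 / 108, so s = 6.7 × 10^-10 M

6.7 x 10^-10 M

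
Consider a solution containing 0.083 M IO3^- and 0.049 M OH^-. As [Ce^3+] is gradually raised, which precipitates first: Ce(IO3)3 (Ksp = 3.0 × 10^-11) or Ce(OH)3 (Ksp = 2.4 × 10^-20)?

Ce(OH)3

Precipitation of each salt starts when its ion product equals its Ksp.
For Ce(IO3)3: 3.0 × 10^-11 = (0.083)^3 × [Ce^3+]  ⇒  [Ce^3+] = 5.2 × 10^-8 M.
For Ce(OH)3: 2.4 × 10^-20 = (0.049)^3 × [Ce^3+]  ⇒  [Ce^3+] = 2.0 x 10^-16 M.
The salt with the lower threshold [Ce^3+] precipitates first: Ce(OH)3.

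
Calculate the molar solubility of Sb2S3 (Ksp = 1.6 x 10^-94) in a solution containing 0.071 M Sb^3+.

1.1 × 10^-31 M

Sb2S3(s) <=> 2 Sb^3+ + 3 S^2-
Ksp = [Sb^3+]^2[S^2-]^3
Let s be the molar solubility in this solution. [Sb^3+] = 0.071 + 2s ≈ 0.071, [S^2-] = 3s (Ksp is small, so little additional dissolves).
Ksp ≈ (0.071)^2 × (3s)^3
s = 1.1 × 10^-31 M
Check: 2s = 2.1 × 10^-31 ≪ 0.071, so the approximation is valid.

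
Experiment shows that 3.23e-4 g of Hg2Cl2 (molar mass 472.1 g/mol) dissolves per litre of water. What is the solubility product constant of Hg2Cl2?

Molar solubility s = (3.23 × 10^-4 g/L) / (472.1 g/mol) = 6.842 x 10^-7 M.
Hg2Cl2(s) <=> Hg2^2+(aq) + 2 Cl^-(aq)
For each mole of Hg2Cl2 that dissolves: [Hg2^2+] = s, [Cl^-] = 2s.
Ksp = [Hg2^2+][Cl^-]^2
Substituting: Ksp = s(2s)^2 = 4s^3
With s = 6.842 × 10^-7: Ksp = 1.28 × 10^-18

1.28 x 10^-18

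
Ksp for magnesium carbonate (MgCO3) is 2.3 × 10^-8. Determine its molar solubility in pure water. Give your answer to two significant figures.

1.5 x 10^-4 M

MgCO3(s) ⇌ Mg^2+(aq) + CO3^2-(aq)
Ksp = [Mg^2+][CO3^2-]
For each mole of MgCO3 that dissolves: [Mg^2+] = s, [CO3^2-] = s.
Ksp = s^2
s = √(2.3 × 10^-8) = 1.5 x 10^-4 M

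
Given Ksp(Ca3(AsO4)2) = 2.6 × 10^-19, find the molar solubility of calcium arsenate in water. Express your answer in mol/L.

Ca3(AsO4)2(s) <=> 3 Ca^2+ + 2 AsO4^3-
Ksp = [Ca^2+]^3[AsO4^3-]^2
Let s = molar solubility. Then [Ca^2+] = 3s and [AsO4^3-] = 2s.
So Ksp = (3s)^3 × (2s)^2 = 108s^5
s^5 = 2.6 × 10^-19 / 108, so s = 7.5 x 10^-5 M

s ≈ 7.5 × 10^-5 M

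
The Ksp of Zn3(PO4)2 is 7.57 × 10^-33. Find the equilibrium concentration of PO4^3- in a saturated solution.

Zn3(PO4)2(s) ⇌ 3 Zn^2+ + 2 PO4^3-
Ksp = [Zn^2+]^3[PO4^3-]^2
With molar solubility s: [Zn^2+] = 3s, [PO4^3-] = 2s.
Substituting: Ksp = (3s)^3(2s)^2 = 108s^5
s = (7.57 × 10^-33 / 108)^(1/5) = 1.476 x 10^-7 M
[PO4^3-] = 2s = 2.95 × 10^-7 M

2.95e-7 M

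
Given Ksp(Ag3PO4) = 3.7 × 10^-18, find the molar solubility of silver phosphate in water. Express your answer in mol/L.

1.9 × 10^-5 M

Ag3PO4(s) ⇌ 3 Ag^+ + PO4^3-
Ksp = [Ag^+]^3[PO4^3-]
If s mol/L of Ag3PO4 dissolves, [Ag^+] = 3s and [PO4^3-] = s.
Ksp = (3s)^3s = 27s^4
s = (3.7 × 10^-18 / 27)^(1/4) = 1.9 × 10^-5 M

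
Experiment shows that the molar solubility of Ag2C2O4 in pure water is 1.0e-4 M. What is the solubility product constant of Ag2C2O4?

Ksp ≈ 4.0 x 10^-12

Ag2C2O4(s) ⇌ 2 Ag^+(aq) + C2O4^2-(aq)
For each mole of Ag2C2O4 that dissolves: [Ag^+] = 2s, [C2O4^2-] = s.
Ksp = [Ag^+]^2[C2O4^2-]
Ksp = (2s)^2s = 4s^3
With s = 1.0 × 10^-4: Ksp = 4.0 × 10^-12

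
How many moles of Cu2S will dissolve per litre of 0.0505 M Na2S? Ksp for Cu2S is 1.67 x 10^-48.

s ≈ 2.88e-24 M

Cu2S(s) ⇌ 2 Cu^+ + S^2-
Ksp = [Cu^+]^2[S^2-]
Let s be the molar solubility in this solution. [Cu^+] = 2s, [S^2-] = 0.0505 + s ≈ 0.0505 (Ksp is small, so little additional dissolves).
Ksp ≈ (2s)^2 × 0.0505
s = 2.88 x 10^-24 M
Check: s = 2.9 x 10^-24 ≪ 0.0505, so the approximation is valid.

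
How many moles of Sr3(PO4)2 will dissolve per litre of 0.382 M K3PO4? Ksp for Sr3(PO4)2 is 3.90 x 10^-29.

Sr3(PO4)2(s) ⇌ 3 Sr^2+ + 2 PO4^3-
Ksp = [Sr^2+]^3[PO4^3-]^2
Let s = moles of Sr3(PO4)2 that dissolve per litre. [Sr^2+] = 3s, [PO4^3-] = 0.382 + 2s ≈ 0.382 (Ksp is small, so little additional dissolves).
Ksp ≈ (3s)^3 × (0.382)^2
s = 2.15 × 10^-10 M
Check: 2s = 4.3 × 10^-10 ≪ 0.382, so the approximation is valid.

s ≈ 2.15 x 10^-10 M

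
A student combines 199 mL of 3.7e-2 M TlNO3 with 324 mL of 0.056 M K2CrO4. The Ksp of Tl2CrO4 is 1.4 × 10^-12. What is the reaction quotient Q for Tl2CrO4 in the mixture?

Q ≈ 6.9 x 10^-6

Total volume = 199 + 324 = 523 mL.
[Tl^+] = 3.7 x 10^-2 × (199/523) = 1.41 x 10^-2 M
[CrO4^2-] = 5.6 × 10^-2 × (324/523) = 3.47 x 10^-2 M
Tl2CrO4(s) ⇌ 2 Tl^+ + CrO4^2-, so Q = [Tl^+]^2[CrO4^2-]
Q = (1.41 × 10^-2)^2(3.47 x 10^-2) = 6.9 × 10^-6
Q > Ksp, so Tl2CrO4 will precipitate.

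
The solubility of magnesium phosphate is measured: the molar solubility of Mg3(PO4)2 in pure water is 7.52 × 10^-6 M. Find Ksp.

Mg3(PO4)2(s) ⇌ 3 Mg^2+ + 2 PO4^3-
Let s = molar solubility. Then [Mg^2+] = 3s and [PO4^3-] = 2s.
Ksp = [Mg^2+]^3[PO4^3-]^2
Ksp = (3s)^3(2s)^2 = 108s^5
Ksp = 108 × (7.52 × 10^-6)^5 = 2.60 × 10^-24

Ksp = 2.60e-24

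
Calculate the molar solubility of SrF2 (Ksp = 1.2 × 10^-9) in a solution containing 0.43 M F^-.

SrF2(s) ⇌ Sr^2+(aq) + 2 F^-(aq)
Ksp = [Sr^2+][F^-]^2
Let s be the molar solubility in this solution. [Sr^2+] = s, [F^-] = 0.43 + 2s ≈ 0.43 (since the F^- already present dominates).
Ksp ≈ s × (0.43)^2
s = 6.5 × 10^-9 M
Check: 2s = 1.3 × 10^-8 ≪ 0.43, so the approximation is valid.

s ≈ 6.5e-9 M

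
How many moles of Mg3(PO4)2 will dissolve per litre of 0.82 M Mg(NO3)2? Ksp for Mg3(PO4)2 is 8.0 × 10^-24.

1.9e-12 M

Mg3(PO4)2(s) ⇌ 3 Mg^2+(aq) + 2 PO4^3-(aq)
Ksp = [Mg^2+]^3[PO4^3-]^2
Let s be the molar solubility in this solution. [Mg^2+] = 0.82 + 3s ≈ 0.82, [PO4^3-] = 2s (since Mg^2+ from Mg(NO3)2 dominates).
Ksp ≈ (0.82)^3 × (2s)^2
s = 1.9 x 10^-12 M
Check: 3s = 5.7 x 10^-12 ≪ 0.82, so the approximation is valid.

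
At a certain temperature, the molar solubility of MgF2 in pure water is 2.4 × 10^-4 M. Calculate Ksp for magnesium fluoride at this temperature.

Ksp = 5.5 x 10^-11

MgF2(s) ⇌ Mg^2+ + 2 F^-
If s mol/L of MgF2 dissolves, [Mg^2+] = s and [F^-] = 2s.
Ksp = [Mg^2+][F^-]^2
So Ksp = s × (2s)^2 = 4s^3
With s = 2.4 × 10^-4: Ksp = 5.5 × 10^-11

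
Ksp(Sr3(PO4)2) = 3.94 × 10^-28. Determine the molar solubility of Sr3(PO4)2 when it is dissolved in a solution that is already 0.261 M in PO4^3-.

5.98 × 10^-10 M

Sr3(PO4)2(s) ⇌ 3 Sr^2+(aq) + 2 PO4^3-(aq)
Ksp = [Sr^2+]^3[PO4^3-]^2
Let s = moles of Sr3(PO4)2 that dissolve per litre. [Sr^2+] = 3s, [PO4^3-] = 0.261 + 2s ≈ 0.261 (common-ion effect: PO4^3- is already 0.261 M).
Ksp ≈ (3s)^3 × (0.261)^2
s = 5.98 × 10^-10 M
Check: 2s = 1.2 x 10^-9 ≪ 0.261, so the approximation is valid.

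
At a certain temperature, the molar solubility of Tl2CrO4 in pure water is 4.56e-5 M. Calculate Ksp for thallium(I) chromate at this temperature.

3.79 x 10^-13

Tl2CrO4(s) ⇌ 2 Tl^+ + CrO4^2-
Let s = molar solubility. Then [Tl^+] = 2s and [CrO4^2-] = s.
Ksp = [Tl^+]^2[CrO4^2-]
Substituting: Ksp = (2s)^2s = 4s^3
Ksp = 4 × (4.56 × 10^-5)^3 = 3.79 x 10^-13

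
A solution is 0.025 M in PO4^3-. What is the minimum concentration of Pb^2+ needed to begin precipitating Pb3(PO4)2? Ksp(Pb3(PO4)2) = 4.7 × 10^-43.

Pb3(PO4)2(s) ⇌ 3 Pb^2+ + 2 PO4^3-
Ksp = [Pb^2+]^3[PO4^3-]^2
Precipitation begins when Q = Ksp. With [PO4^3-] = 0.025 M:
4.7 × 10^-43 = (0.025)^2 × [Pb^2+]^3
[Pb^2+] = (4.7 × 10^-43 / 6.25 x 10^-4)^(1/3) = 9.1 × 10^-14 M

[Pb^2+] = 9.1e-14 M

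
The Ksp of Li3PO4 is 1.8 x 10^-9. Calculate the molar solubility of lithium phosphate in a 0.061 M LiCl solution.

s = 7.9 x 10^-6 M

Li3PO4(s) ⇌ 3 Li^+(aq) + PO4^3-(aq)
Ksp = [Li^+]^3[PO4^3-]
Let s be the molar solubility in this solution. [Li^+] = 0.061 + 3s ≈ 0.061, [PO4^3-] = s (common-ion effect: Li^+ is already 0.061 M).
Ksp ≈ (0.061)^3 × s
s = 7.9 × 10^-6 M
Check: 3s = 2.4 x 10^-5 ≪ 0.061, so the approximation is valid.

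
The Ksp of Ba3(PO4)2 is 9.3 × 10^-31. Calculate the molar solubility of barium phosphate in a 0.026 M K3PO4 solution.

Ba3(PO4)2(s) <=> 3 Ba^2+ + 2 PO4^3-
Ksp = [Ba^2+]^3[PO4^3-]^2
Let s = moles of Ba3(PO4)2 that dissolve per litre. [Ba^2+] = 3s, [PO4^3-] = 0.026 + 2s ≈ 0.026 (since PO4^3- from K3PO4 dominates).
Ksp ≈ (3s)^3 × (0.026)^2
s = 3.7 x 10^-10 M
Check: 2s = 7.4 x 10^-10 ≪ 0.026, so the approximation is valid.

3.7 × 10^-10 M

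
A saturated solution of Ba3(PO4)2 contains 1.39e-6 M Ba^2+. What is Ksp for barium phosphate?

Ksp ≈ 2.31 × 10^-30

Ba3(PO4)2(s) ⇌ 3 Ba^2+(aq) + 2 PO4^3-(aq)
Stoichiometry gives [PO4^3-] = (2/3)[Ba^2+] = 9.267 x 10^-7 M.
Ksp = [Ba^2+]^3[PO4^3-]^2
Ksp = (1.39 × 10^-6)^3 × (9.267 × 10^-7)^2 = 2.31 x 10^-30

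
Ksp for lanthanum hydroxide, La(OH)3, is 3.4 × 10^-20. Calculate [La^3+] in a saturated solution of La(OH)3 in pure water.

La(OH)3(s) ⇌ La^3+ + 3 OH^-
Ksp = [La^3+][OH^-]^3
For each mole of La(OH)3 that dissolves: [La^3+] = s, [OH^-] = 3s.
Ksp = s(3s)^3 = 27s^4
s = (3.4 × 10^-20 / 27)^(1/4) = 5.96 x 10^-6 M
[La^3+] = s = 6.0 × 10^-6 M

[La^3+] = 6.0 × 10^-6 M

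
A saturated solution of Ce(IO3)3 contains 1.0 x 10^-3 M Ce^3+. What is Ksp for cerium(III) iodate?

Ksp ≈ 2.7e-11

Ce(IO3)3(s) ⇌ Ce^3+(aq) + 3 IO3^-(aq)
Stoichiometry gives [IO3^-] = (3/1)[Ce^3+] = 3.00 × 10^-3 M.
Ksp = [Ce^3+][IO3^-]^3
Ksp = 1.0 x 10^-3 × (3.00 x 10^-3)^3 = 2.7 x 10^-11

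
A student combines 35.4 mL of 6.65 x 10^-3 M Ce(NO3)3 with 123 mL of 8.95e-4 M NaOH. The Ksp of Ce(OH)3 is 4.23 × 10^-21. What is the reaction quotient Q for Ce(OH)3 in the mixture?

4.99 × 10^-13

Total volume = 35.4 + 123 = 158.4 mL.
[Ce^3+] = 6.65 × 10^-3 × (35.4/158.4) = 1.486 × 10^-3 M
[OH^-] = 8.95 × 10^-4 × (123/158.4) = 6.950 × 10^-4 M
Ce(OH)3(s) <=> Ce^3+ + 3 OH^-, so Q = [Ce^3+][OH^-]^3
Q = (1.486 × 10^-3)(6.950 × 10^-4)^3 = 4.99 x 10^-13
Q > Ksp, so Ce(OH)3 will precipitate.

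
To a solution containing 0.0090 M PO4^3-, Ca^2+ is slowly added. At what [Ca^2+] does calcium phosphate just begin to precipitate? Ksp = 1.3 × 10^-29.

[Ca^2+] ≈ 5.4e-9 M

Ca3(PO4)2(s) ⇌ 3 Ca^2+ + 2 PO4^3-
Ksp = [Ca^2+]^3[PO4^3-]^2
Precipitation begins when Q = Ksp. With [PO4^3-] = 0.0090 M:
1.3 × 10^-29 = (0.0090)^2 × [Ca^2+]^3
[Ca^2+] = (1.3 × 10^-29 / 8.10 x 10^-5)^(1/3) = 5.4 × 10^-9 M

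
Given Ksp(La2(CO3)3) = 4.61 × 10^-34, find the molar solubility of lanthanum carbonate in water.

La2(CO3)3(s) ⇌ 2 La^3+(aq) + 3 CO3^2-(aq)
Ksp = [La^3+]^2[CO3^2-]^3
Let s = molar solubility. Then [La^3+] = 2s and [CO3^2-] = 3s.
Substituting: Ksp = (2s)^2(3s)^3 = 108s^5
s = (4.61 × 10^-34 / 108)^(1/5) = 8.43 × 10^-8 M

s = 8.43 × 10^-8 M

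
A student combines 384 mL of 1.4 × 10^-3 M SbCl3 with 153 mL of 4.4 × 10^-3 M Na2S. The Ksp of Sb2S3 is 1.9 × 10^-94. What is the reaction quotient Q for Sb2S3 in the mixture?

Q = 2.0 x 10^-15

Total volume = 384 + 153 = 537 mL.
[Sb^3+] = 1.4 × 10^-3 × (384/537) = 1.00 x 10^-3 M
[S^2-] = 4.4 × 10^-3 × (153/537) = 1.25 × 10^-3 M
Sb2S3(s) <=> 2 Sb^3+ + 3 S^2-, so Q = [Sb^3+]^2[S^2-]^3
Q = (1.00 x 10^-3)^2(1.25 × 10^-3)^3 = 2.0 × 10^-15
Q > Ksp, so Sb2S3 will precipitate.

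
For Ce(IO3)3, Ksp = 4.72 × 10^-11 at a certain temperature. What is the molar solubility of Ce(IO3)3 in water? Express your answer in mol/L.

Ce(IO3)3(s) ⇌ Ce^3+ + 3 IO3^-
Ksp = [Ce^3+][IO3^-]^3
Let s = molar solubility. Then [Ce^3+] = s and [IO3^-] = 3s.
Substituting: Ksp = s(3s)^3 = 27s^4
s^4 = 4.72 × 10^-11 / 27, so s = 1.15 × 10^-3 M

s = 1.15 × 10^-3 M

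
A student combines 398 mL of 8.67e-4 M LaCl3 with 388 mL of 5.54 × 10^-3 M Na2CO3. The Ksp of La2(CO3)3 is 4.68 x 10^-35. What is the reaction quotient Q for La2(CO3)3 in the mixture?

Q ≈ 3.94e-15

Total volume = 398 + 388 = 786 mL.
[La^3+] = 8.67 x 10^-4 × (398/786) = 4.390 × 10^-4 M
[CO3^2-] = 5.54 x 10^-3 × (388/786) = 2.735 × 10^-3 M
La2(CO3)3(s) ⇌ 2 La^3+ + 3 CO3^2-, so Q = [La^3+]^2[CO3^2-]^3
Q = (4.390 × 10^-4)^2(2.735 × 10^-3)^3 = 3.94 × 10^-15
Q > Ksp, so La2(CO3)3 will precipitate.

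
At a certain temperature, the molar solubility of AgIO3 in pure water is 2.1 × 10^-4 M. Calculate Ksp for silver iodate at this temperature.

AgIO3(s) ⇌ Ag^+(aq) + IO3^-(aq)
With molar solubility s: [Ag^+] = s, [IO3^-] = s.
Ksp = [Ag^+][IO3^-]
Ksp = s^2
With s = 2.1 × 10^-4: Ksp = 4.4 × 10^-8

Ksp ≈ 4.4e-8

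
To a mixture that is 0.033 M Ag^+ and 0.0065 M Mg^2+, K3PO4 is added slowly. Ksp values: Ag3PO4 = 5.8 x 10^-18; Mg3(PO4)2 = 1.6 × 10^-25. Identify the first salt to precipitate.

Each salt begins to precipitate when Q = Ksp, i.e. when [PO4^3-] reaches its threshold.
For Ag3PO4: 5.8 x 10^-18 = (0.033)^3 × [PO4^3-]  ⇒  [PO4^3-] = 1.6 x 10^-13 M.
For Mg3(PO4)2: 1.6 × 10^-25 = (0.0065)^3 × [PO4^3-]^2  ⇒  [PO4^3-] = 7.6 × 10^-10 M.
The salt with the lower threshold [PO4^3-] precipitates first: Ag3PO4.

Ag3PO4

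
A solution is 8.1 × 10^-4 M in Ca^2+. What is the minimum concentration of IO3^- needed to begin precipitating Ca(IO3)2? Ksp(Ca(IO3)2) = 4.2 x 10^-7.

Ca(IO3)2(s) ⇌ Ca^2+ + 2 IO3^-
Ksp = [Ca^2+][IO3^-]^2
Precipitation begins when Q = Ksp. With [Ca^2+] = 8.1 × 10^-4 M:
4.2 x 10^-7 = (8.1 × 10^-4) × [IO3^-]^2
[IO3^-] = (4.2 x 10^-7 / 8.1 × 10^-4)^(1/2) = 2.3 × 10^-2 M

[IO3^-] ≈ 2.3 × 10^-2 M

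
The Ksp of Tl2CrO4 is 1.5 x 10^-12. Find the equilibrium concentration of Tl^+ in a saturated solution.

Tl2CrO4(s) ⇌ 2 Tl^+(aq) + CrO4^2-(aq)
Ksp = [Tl^+]^2[CrO4^2-]
With molar solubility s: [Tl^+] = 2s, [CrO4^2-] = s.
So Ksp = (2s)^2 × s = 4s^3
s^3 = 1.5 x 10^-12 / 4, so s = 7.21 × 10^-5 M
[Tl^+] = 2s = 1.4 × 10^-4 M

1.4 x 10^-4 M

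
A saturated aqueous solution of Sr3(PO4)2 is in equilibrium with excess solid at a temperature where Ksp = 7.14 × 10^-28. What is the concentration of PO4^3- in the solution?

Sr3(PO4)2(s) ⇌ 3 Sr^2+(aq) + 2 PO4^3-(aq)
Ksp = [Sr^2+]^3[PO4^3-]^2
If s mol/L of Sr3(PO4)2 dissolves, [Sr^2+] = 3s and [PO4^3-] = 2s.
Ksp = (3s)^3(2s)^2 = 108s^5
s^5 = 7.14 × 10^-28 / 108, so s = 1.459 x 10^-6 M
[PO4^3-] = 2s = 2.92 x 10^-6 M

2.92 × 10^-6 M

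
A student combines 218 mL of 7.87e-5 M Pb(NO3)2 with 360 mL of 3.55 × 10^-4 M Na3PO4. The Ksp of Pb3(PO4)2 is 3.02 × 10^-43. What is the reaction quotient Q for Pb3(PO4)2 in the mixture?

1.28 × 10^-21

Total volume = 218 + 360 = 578 mL.
[Pb^2+] = 7.87 x 10^-5 × (218/578) = 2.968 × 10^-5 M
[PO4^3-] = 3.55 × 10^-4 × (360/578) = 2.211 × 10^-4 M
Pb3(PO4)2(s) ⇌ 3 Pb^2+ + 2 PO4^3-, so Q = [Pb^2+]^3[PO4^3-]^2
Q = (2.968 × 10^-5)^3(2.211 × 10^-4)^2 = 1.28 × 10^-21
Q > Ksp, so Pb3(PO4)2 will precipitate.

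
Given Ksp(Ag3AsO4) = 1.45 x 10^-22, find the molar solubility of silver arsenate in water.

Ag3AsO4(s) <=> 3 Ag^+(aq) + AsO4^3-(aq)
Ksp = [Ag^+]^3[AsO4^3-]
If s mol/L of Ag3AsO4 dissolves, [Ag^+] = 3s and [AsO4^3-] = s.
Substituting: Ksp = (3s)^3s = 27s^4
s^4 = 1.45 x 10^-22 / 27, so s = 1.52 × 10^-6 M

s = 1.52 x 10^-6 M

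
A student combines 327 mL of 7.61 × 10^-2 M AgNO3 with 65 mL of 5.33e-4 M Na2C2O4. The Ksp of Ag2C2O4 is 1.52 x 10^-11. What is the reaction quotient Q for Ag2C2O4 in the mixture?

3.56 x 10^-7

Total volume = 327 + 65 = 392 mL.
[Ag^+] = 7.61 × 10^-2 × (327/392) = 6.348 × 10^-2 M
[C2O4^2-] = 5.33 x 10^-4 × (65/392) = 8.838 × 10^-5 M
Ag2C2O4(s) ⇌ 2 Ag^+(aq) + C2O4^2-(aq), so Q = [Ag^+]^2[C2O4^2-]
Q = (6.348 × 10^-2)^2(8.838 × 10^-5) = 3.56 x 10^-7
Q > Ksp, so Ag2C2O4 will precipitate.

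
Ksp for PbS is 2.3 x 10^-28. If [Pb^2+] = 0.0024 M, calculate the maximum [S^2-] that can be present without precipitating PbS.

[S^2-] = 9.6e-26 M

PbS(s) ⇌ Pb^2+(aq) + S^2-(aq)
Ksp = [Pb^2+][S^2-]
Precipitation begins when Q = Ksp. With [Pb^2+] = 0.0024 M:
2.3 x 10^-28 = (0.0024) × [S^2-]
[S^2-] = (2.3 x 10^-28 / 2.4 × 10^-3) = 9.6 × 10^-26 M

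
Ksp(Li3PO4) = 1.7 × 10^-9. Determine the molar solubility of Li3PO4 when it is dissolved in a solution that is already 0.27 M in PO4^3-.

6.2 x 10^-4 M

Li3PO4(s) <=> 3 Li^+(aq) + PO4^3-(aq)
Ksp = [Li^+]^3[PO4^3-]
If s mol/L dissolves here, [Li^+] = 3s, [PO4^3-] = 0.27 + s ≈ 0.27 (common-ion effect: PO4^3- is already 0.27 M).
Ksp ≈ (3s)^3 × 0.27
s = 6.2 × 10^-4 M
Check: s = 6.2 x 10^-4 ≪ 0.27, so the approximation is valid.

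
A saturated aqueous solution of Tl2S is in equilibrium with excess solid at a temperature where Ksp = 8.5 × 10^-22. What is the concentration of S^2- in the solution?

Tl2S(s) ⇌ 2 Tl^+(aq) + S^2-(aq)
Ksp = [Tl^+]^2[S^2-]
With molar solubility s: [Tl^+] = 2s, [S^2-] = s.
Ksp = (2s)^2s = 4s^3
s = (8.5 × 10^-22 / 4)^(1/3) = 5.97 × 10^-8 M
[S^2-] = s = 6.0 × 10^-8 M

6.0 × 10^-8 M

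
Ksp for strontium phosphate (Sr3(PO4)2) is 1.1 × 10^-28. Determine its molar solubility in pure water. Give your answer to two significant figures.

1.0 × 10^-6 M

Sr3(PO4)2(s) ⇌ 3 Sr^2+(aq) + 2 PO4^3-(aq)
Ksp = [Sr^2+]^3[PO4^3-]^2
For each mole of Sr3(PO4)2 that dissolves: [Sr^2+] = 3s, [PO4^3-] = 2s.
Ksp = (3s)^3(2s)^2 = 108s^5
s^5 = 1.1 × 10^-28 / 108, so s = 1.0 × 10^-6 M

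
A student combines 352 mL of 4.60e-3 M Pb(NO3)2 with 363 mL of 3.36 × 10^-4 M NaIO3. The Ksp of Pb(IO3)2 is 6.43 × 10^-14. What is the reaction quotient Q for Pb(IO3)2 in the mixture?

Total volume = 352 + 363 = 715 mL.
[Pb^2+] = 4.60 × 10^-3 × (352/715) = 2.265 × 10^-3 M
[IO3^-] = 3.36 x 10^-4 × (363/715) = 1.706 x 10^-4 M
Pb(IO3)2(s) ⇌ Pb^2+(aq) + 2 IO3^-(aq), so Q = [Pb^2+][IO3^-]^2
Q = (2.265 x 10^-3)(1.706 × 10^-4)^2 = 6.59 x 10^-11
Q > Ksp, so Pb(IO3)2 will precipitate.

Q ≈ 6.59e-11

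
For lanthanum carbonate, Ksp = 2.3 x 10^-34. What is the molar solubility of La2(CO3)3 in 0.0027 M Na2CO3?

La2(CO3)3(s) <=> 2 La^3+ + 3 CO3^2-
Ksp = [La^3+]^2[CO3^2-]^3
Let s = moles of La2(CO3)3 that dissolve per litre. [La^3+] = 2s, [CO3^2-] = 0.0027 + 3s ≈ 0.0027 (Ksp is small, so little additional dissolves).
Ksp ≈ (2s)^2 × (0.0027)^3
s = 5.4 x 10^-14 M
Check: 3s = 1.6 × 10^-13 ≪ 0.0027, so the approximation is valid.

s = 5.4 x 10^-14 M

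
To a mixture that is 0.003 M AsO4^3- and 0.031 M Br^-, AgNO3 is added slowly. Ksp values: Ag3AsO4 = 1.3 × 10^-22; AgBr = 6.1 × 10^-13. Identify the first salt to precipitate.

AgBr

Precipitation of each salt starts when its ion product equals its Ksp.
For Ag3AsO4: 1.3 × 10^-22 = 0.003 × [Ag^+]^3  ⇒  [Ag^+] = 3.5 × 10^-7 M.
For AgBr: 6.1 × 10^-13 = 0.031 × [Ag^+]  ⇒  [Ag^+] = 2.0 x 10^-11 M.
The salt with the lower threshold [Ag^+] precipitates first: AgBr.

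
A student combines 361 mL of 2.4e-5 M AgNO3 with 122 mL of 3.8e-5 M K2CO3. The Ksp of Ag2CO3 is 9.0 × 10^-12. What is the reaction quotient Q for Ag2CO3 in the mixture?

3.1e-15

Total volume = 361 + 122 = 483 mL.
[Ag^+] = 2.4 × 10^-5 × (361/483) = 1.79 × 10^-5 M
[CO3^2-] = 3.8 × 10^-5 × (122/483) = 9.60 × 10^-6 M
Ag2CO3(s) ⇌ 2 Ag^+(aq) + CO3^2-(aq), so Q = [Ag^+]^2[CO3^2-]
Q = (1.79 x 10^-5)^2(9.60 x 10^-6) = 3.1 x 10^-15
Q < Ksp, so no precipitate of Ag2CO3 forms.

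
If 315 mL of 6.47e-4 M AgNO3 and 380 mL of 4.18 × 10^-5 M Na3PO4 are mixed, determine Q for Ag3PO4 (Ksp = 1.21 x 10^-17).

5.76 × 10^-16

Total volume = 315 + 380 = 695 mL.
[Ag^+] = 6.47 × 10^-4 × (315/695) = 2.932 × 10^-4 M
[PO4^3-] = 4.18 × 10^-5 × (380/695) = 2.285 × 10^-5 M
Ag3PO4(s) ⇌ 3 Ag^+(aq) + PO4^3-(aq), so Q = [Ag^+]^3[PO4^3-]
Q = (2.932 × 10^-4)^3(2.285 x 10^-5) = 5.76 × 10^-16
Q > Ksp, so Ag3PO4 will precipitate.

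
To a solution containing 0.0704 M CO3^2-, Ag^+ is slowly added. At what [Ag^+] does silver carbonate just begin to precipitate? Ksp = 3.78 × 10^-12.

7.33e-6 M

Ag2CO3(s) <=> 2 Ag^+ + CO3^2-
Ksp = [Ag^+]^2[CO3^2-]
Precipitation begins when Q = Ksp. With [CO3^2-] = 0.0704 M:
3.78 × 10^-12 = (0.0704) × [Ag^+]^2
[Ag^+] = (3.78 × 10^-12 / 7.04 x 10^-2)^(1/2) = 7.33 × 10^-6 M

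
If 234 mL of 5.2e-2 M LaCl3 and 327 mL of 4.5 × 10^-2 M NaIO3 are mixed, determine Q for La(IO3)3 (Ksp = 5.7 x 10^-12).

Q = 3.9 × 10^-7

Total volume = 234 + 327 = 561 mL.
[La^3+] = 5.2 × 10^-2 × (234/561) = 2.17 × 10^-2 M
[IO3^-] = 4.5 x 10^-2 × (327/561) = 2.62 × 10^-2 M
La(IO3)3(s) ⇌ La^3+(aq) + 3 IO3^-(aq), so Q = [La^3+][IO3^-]^3
Q = (2.17 × 10^-2)(2.62 × 10^-2)^3 = 3.9 × 10^-7
Q > Ksp, so La(IO3)3 will precipitate.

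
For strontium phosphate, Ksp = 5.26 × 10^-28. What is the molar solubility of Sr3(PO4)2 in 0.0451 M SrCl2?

Sr3(PO4)2(s) ⇌ 3 Sr^2+ + 2 PO4^3-
Ksp = [Sr^2+]^3[PO4^3-]^2
If s mol/L dissolves here, [Sr^2+] = 0.0451 + 3s ≈ 0.0451, [PO4^3-] = 2s (Ksp is small, so little additional dissolves).
Ksp ≈ (0.0451)^3 × (2s)^2
s = 1.20 × 10^-12 M
Check: 3s = 3.6 × 10^-12 ≪ 0.0451, so the approximation is valid.

1.20 × 10^-12 M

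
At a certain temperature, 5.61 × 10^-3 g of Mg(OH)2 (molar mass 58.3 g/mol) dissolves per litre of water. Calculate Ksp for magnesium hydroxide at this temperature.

Ksp ≈ 3.56e-12

Molar solubility s = (5.61 x 10^-3 g/L) / (58.3 g/mol) = 9.623 x 10^-5 M.
Mg(OH)2(s) <=> Mg^2+ + 2 OH^-
If s mol/L of Mg(OH)2 dissolves, [Mg^2+] = s and [OH^-] = 2s.
Ksp = [Mg^2+][OH^-]^2
So Ksp = s × (2s)^2 = 4s^3
Ksp = 4 × (9.623 × 10^-5)^3 = 3.56 × 10^-12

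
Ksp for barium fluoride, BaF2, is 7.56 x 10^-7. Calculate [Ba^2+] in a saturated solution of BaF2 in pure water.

[Ba^2+] ≈ 5.74 × 10^-3 M

BaF2(s) <=> Ba^2+(aq) + 2 F^-(aq)
Ksp = [Ba^2+][F^-]^2
With molar solubility s: [Ba^2+] = s, [F^-] = 2s.
Ksp = s(2s)^2 = 4s^3
Solving, s = (7.56 x 10^-7/4)^(1/3) = 5.739 x 10^-3 M
[Ba^2+] = s = 5.74 × 10^-3 M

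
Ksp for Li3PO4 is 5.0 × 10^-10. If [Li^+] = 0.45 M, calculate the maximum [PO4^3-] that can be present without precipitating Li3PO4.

[PO4^3-] = 5.5 × 10^-9 M

Li3PO4(s) <=> 3 Li^+(aq) + PO4^3-(aq)
Ksp = [Li^+]^3[PO4^3-]
Precipitation begins when Q = Ksp. With [Li^+] = 0.45 M:
5.0 × 10^-10 = (0.45)^3 × [PO4^3-]
[PO4^3-] = (5.0 × 10^-10 / 9.11 × 10^-2) = 5.5 × 10^-9 M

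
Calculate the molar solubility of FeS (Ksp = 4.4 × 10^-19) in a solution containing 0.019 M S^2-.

2.3 x 10^-17 M

FeS(s) ⇌ Fe^2+ + S^2-
Ksp = [Fe^2+][S^2-]
Let s be the molar solubility in this solution. [Fe^2+] = s, [S^2-] = 0.019 + s ≈ 0.019 (since the S^2- already present dominates).
Ksp ≈ s × 0.019
s = 2.3 x 10^-17 M
Check: s = 2.3 × 10^-17 ≪ 0.019, so the approximation is valid.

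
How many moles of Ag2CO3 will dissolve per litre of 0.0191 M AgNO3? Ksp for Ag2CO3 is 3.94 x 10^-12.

1.08 × 10^-8 M

Ag2CO3(s) ⇌ 2 Ag^+ + CO3^2-
Ksp = [Ag^+]^2[CO3^2-]
Let s = moles of Ag2CO3 that dissolve per litre. [Ag^+] = 0.0191 + 2s ≈ 0.0191, [CO3^2-] = s (Ksp is small, so little additional dissolves).
Ksp ≈ (0.0191)^2 × s
s = 1.08 x 10^-8 M
Check: 2s = 2.2 × 10^-8 ≪ 0.0191, so the approximation is valid.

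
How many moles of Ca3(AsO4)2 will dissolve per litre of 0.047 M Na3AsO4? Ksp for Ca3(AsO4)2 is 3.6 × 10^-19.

1.8 × 10^-6 M

Ca3(AsO4)2(s) <=> 3 Ca^2+(aq) + 2 AsO4^3-(aq)
Ksp = [Ca^2+]^3[AsO4^3-]^2
Let s be the molar solubility in this solution. [Ca^2+] = 3s, [AsO4^3-] = 0.047 + 2s ≈ 0.047 (since AsO4^3- from Na3AsO4 dominates).
Ksp ≈ (3s)^3 × (0.047)^2
s = 1.8 × 10^-6 M
Check: 2s = 3.6 × 10^-6 ≪ 0.047, so the approximation is valid.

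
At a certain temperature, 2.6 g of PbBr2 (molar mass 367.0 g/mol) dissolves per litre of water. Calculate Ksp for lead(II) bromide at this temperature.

Ksp = 1.4 × 10^-6

Molar solubility s = (2.6 g/L) / (367.0 g/mol) = 7.08 × 10^-3 M.
PbBr2(s) ⇌ Pb^2+(aq) + 2 Br^-(aq)
If s mol/L of PbBr2 dissolves, [Pb^2+] = s and [Br^-] = 2s.
Ksp = [Pb^2+][Br^-]^2
Ksp = s(2s)^2 = 4s^3
With s = 7.08 x 10^-3: Ksp = 1.4 × 10^-6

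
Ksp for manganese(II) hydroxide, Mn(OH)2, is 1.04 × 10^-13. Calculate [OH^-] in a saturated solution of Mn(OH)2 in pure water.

Mn(OH)2(s) ⇌ Mn^2+ + 2 OH^-
Ksp = [Mn^2+][OH^-]^2
For each mole of Mn(OH)2 that dissolves: [Mn^2+] = s, [OH^-] = 2s.
So Ksp = s × (2s)^2 = 4s^3
s^3 = 1.04 × 10^-13 / 4, so s = 2.962 × 10^-5 M
[OH^-] = 2s = 5.92 x 10^-5 M

[OH^-] = 5.92 x 10^-5 M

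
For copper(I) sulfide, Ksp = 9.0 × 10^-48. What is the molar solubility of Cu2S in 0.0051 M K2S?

s = 2.1 x 10^-23 M

Cu2S(s) ⇌ 2 Cu^+ + S^2-
Ksp = [Cu^+]^2[S^2-]
If s mol/L dissolves here, [Cu^+] = 2s, [S^2-] = 0.0051 + s ≈ 0.0051 (Ksp is small, so little additional dissolves).
Ksp ≈ (2s)^2 × 0.0051
s = 2.1 × 10^-23 M
Check: s = 2.1 × 10^-23 ≪ 0.0051, so the approximation is valid.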